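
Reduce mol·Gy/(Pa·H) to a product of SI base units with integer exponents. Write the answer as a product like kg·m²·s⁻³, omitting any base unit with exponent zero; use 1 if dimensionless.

Pa = N/m² (pressure = force per area),
    = kg·m⁻¹·s⁻².
So Pa⁻¹ = kg⁻¹·m·s².
H = Wb/A (inductance = flux per current),
    = kg·m²·s⁻²·A⁻².
So H⁻¹ = kg⁻¹·m⁻²·s²·A².
Gy = J/kg (absorbed dose = energy per mass),
    = m²·s⁻².
Combining: Pa⁻¹·mol·H⁻¹·Gy = (kg⁻¹·m·s²) · mol · (kg⁻¹·m⁻²·s²·A²) · (m²·s⁻²) = kg⁻²·m·s²·A²·mol.

kg⁻²·m·s²·A²·mol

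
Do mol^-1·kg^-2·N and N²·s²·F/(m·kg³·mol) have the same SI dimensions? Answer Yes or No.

Left side:
  N = kg·m·s⁻².
  Combining: mol⁻¹·kg⁻²·N = mol⁻¹ · kg⁻² · (kg·m·s⁻²) = kg⁻¹·m·s⁻²·mol⁻¹.
Right side:
  N = kg·m/s² = kg·m·s⁻² (force = mass × acceleration).
  So N² = kg²·m²·s⁻⁴.
  F = C/V (capacitance = charge per voltage),
      = A·s/(kg·m²·s⁻³·A⁻¹) (substituting C and V),
      = kg⁻¹·m⁻²·s⁴·A².
  Combining: m⁻¹·N²·s²·kg⁻³·F·mol⁻¹ = m⁻¹ · (kg²·m²·s⁻⁴) · s² · kg⁻³ · (kg⁻¹·m⁻²·s⁴·A²) · mol⁻¹ = kg⁻²·m⁻¹·s²·A²·mol⁻¹.
Left is kg⁻¹·m·s⁻²·mol⁻¹; right is kg⁻²·m⁻¹·s²·A²·mol⁻¹ — different.

No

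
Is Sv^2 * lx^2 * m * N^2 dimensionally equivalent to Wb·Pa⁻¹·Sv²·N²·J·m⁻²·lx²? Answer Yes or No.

Left side:
  Sv = J/kg (equivalent dose = energy per mass),
      = m²·s⁻².
  So Sv² = m⁴·s⁻⁴.
  lx = lm/m² (illuminance = luminous flux per area),
      = m⁻²·cd.
  So lx² = m⁻⁴·cd².
  N = kg·m/s² = kg·m·s⁻² (force = mass × acceleration).
  So N² = kg²·m²·s⁻⁴.
  Combining: Sv²·lx²·m·N² = (m⁴·s⁻⁴) · (m⁻⁴·cd²) · m · (kg²·m²·s⁻⁴) = kg²·m³·s⁻⁸·cd².
Right side:
  Wb = V·s (flux: a volt is a weber per second),
      = kg·m²·s⁻²·A⁻¹.
  Pa = N/m² (pressure = force per area),
      = kg·m⁻¹·s⁻².
  So Pa⁻¹ = kg⁻¹·m·s².
  Sv = J/kg (equivalent dose = energy per mass),
      = m²·s⁻².
  So Sv² = m⁴·s⁻⁴.
  N = kg·m/s² = kg·m·s⁻² (force = mass × acceleration).
  So N² = kg²·m²·s⁻⁴.
  J = N·m (work = force × distance),
      = kg·m²·s⁻².
  lx = lm/m² (illuminance = luminous flux per area),
      = m⁻²·cd.
  So lx² = m⁻⁴·cd².
  Combining: Wb·Pa⁻¹·Sv²·N²·J·m⁻²·lx² = (kg·m²·s⁻²·A⁻¹) · (kg⁻¹·m·s²) · (m⁴·s⁻⁴) · (kg²·m²·s⁻⁴) · (kg·m²·s⁻²) · m⁻² · (m⁻⁴·cd²) = kg³·m⁵·s⁻¹⁰·A⁻¹·cd².
Left is kg²·m³·s⁻⁸·cd²; right is kg³·m⁵·s⁻¹⁰·A⁻¹·cd² — different.

No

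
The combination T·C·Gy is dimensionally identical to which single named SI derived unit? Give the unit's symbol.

W

T = kg·s⁻²·A⁻¹.
C = s·A.
Gy = m²·s⁻².
Combining: T·C·Gy = (kg·s⁻²·A⁻¹) · (s·A) · (m²·s⁻²) = kg·m²·s⁻³.
kg·m²·s⁻³ is the base-SI form of the watt.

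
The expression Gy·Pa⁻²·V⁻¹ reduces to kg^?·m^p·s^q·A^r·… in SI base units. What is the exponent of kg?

Gy = J/kg (absorbed dose = energy per mass),
    = m²·s⁻².
Pa = N/m² (pressure = force per area),
    = kg·m⁻¹·s⁻².
So Pa⁻² = kg⁻²·m²·s⁴.
V = W/A (potential = power per current),
    = kg·m²·s⁻³·A⁻¹.
So V⁻¹ = kg⁻¹·m⁻²·s³·A.
Combining: Gy·Pa⁻²·V⁻¹ = (m²·s⁻²) · (kg⁻²·m²·s⁴) · (kg⁻¹·m⁻²·s³·A) = kg⁻³·m²·s⁵·A.
The exponent of kg is -3.

-3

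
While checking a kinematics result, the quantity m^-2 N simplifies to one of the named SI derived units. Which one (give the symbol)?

Pa

N = kg·m·s⁻².
Combining: m⁻²·N = m⁻² · (kg·m·s⁻²) = kg·m⁻¹·s⁻².
kg·m⁻¹·s⁻² is the base-SI form of the pascal.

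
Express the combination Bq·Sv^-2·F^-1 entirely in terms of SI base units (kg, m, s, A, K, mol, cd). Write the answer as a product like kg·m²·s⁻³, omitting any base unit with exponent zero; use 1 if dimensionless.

kg·m⁻²·s⁻¹·A⁻²

Bq = s⁻¹.
Sv = m²·s⁻².
So Sv⁻² = m⁻⁴·s⁴.
F = kg⁻¹·m⁻²·s⁴·A².
So F⁻¹ = kg·m²·s⁻⁴·A⁻².
Combining: Bq·Sv⁻²·F⁻¹ = s⁻¹ · (m⁻⁴·s⁴) · (kg·m²·s⁻⁴·A⁻²) = kg·m⁻²·s⁻¹·A⁻².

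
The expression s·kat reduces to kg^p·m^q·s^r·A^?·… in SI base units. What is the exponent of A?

kat = s⁻¹·mol.
Combining: s·kat = s · (s⁻¹·mol) = mol.
The exponent of A is 0.

0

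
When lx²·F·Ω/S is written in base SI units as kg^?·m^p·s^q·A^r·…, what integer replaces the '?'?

S = kg⁻¹·m⁻²·s³·A².
So S⁻¹ = kg·m²·s⁻³·A⁻².
lx = m⁻²·cd.
So lx² = m⁻⁴·cd².
F = kg⁻¹·m⁻²·s⁴·A².
Ω = kg·m²·s⁻³·A⁻².
Combining: S⁻¹·lx²·F·Ω = (kg·m²·s⁻³·A⁻²) · (m⁻⁴·cd²) · (kg⁻¹·m⁻²·s⁴·A²) · (kg·m²·s⁻³·A⁻²) = kg·m⁻²·s⁻²·A⁻²·cd².
The exponent of kg is 1.

1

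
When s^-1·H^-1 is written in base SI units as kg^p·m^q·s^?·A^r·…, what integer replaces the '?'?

H = Wb/A (inductance = flux per current),
    = kg·m²·s⁻²·A⁻².
So H⁻¹ = kg⁻¹·m⁻²·s²·A².
Combining: s⁻¹·H⁻¹ = s⁻¹ · (kg⁻¹·m⁻²·s²·A²) = kg⁻¹·m⁻²·s·A².
The exponent of s is 1.

1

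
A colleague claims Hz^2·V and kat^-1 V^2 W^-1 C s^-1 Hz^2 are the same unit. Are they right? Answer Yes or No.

Left side:
  Hz = s⁻¹.
  So Hz² = s⁻².
  V = kg·m²·s⁻³·A⁻¹.
  Combining: Hz²·V = s⁻² · (kg·m²·s⁻³·A⁻¹) = kg·m²·s⁻⁵·A⁻¹.
Right side:
  kat = mol/s = s⁻¹·mol (catalytic activity).
  So kat⁻¹ = s·mol⁻¹.
  V = W/A (potential = power per current),
      = kg·m²·s⁻³·A⁻¹.
  So V² = kg²·m⁴·s⁻⁶·A⁻².
  W = J/s (power = energy per time),
      = kg·m²·s⁻³.
  So W⁻¹ = kg⁻¹·m⁻²·s³.
  C = A·s = s·A (charge = current × time).
  Hz = 1/s = s⁻¹ (frequency is cycles per second).
  So Hz² = s⁻².
  Combining: kat⁻¹·V²·W⁻¹·C·s⁻¹·Hz² = (s·mol⁻¹) · (kg²·m⁴·s⁻⁶·A⁻²) · (kg⁻¹·m⁻²·s³) · (s·A) · s⁻¹ · s⁻² = kg·m²·s⁻⁴·A⁻¹·mol⁻¹.
Left is kg·m²·s⁻⁵·A⁻¹; right is kg·m²·s⁻⁴·A⁻¹·mol⁻¹ — different.

No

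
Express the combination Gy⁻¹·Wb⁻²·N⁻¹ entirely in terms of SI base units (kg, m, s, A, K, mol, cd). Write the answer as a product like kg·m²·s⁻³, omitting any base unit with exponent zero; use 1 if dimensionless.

kg⁻³·m⁻⁷·s⁸·A²

Gy = m²·s⁻².
So Gy⁻¹ = m⁻²·s².
Wb = kg·m²·s⁻²·A⁻¹.
So Wb⁻² = kg⁻²·m⁻⁴·s⁴·A².
N = kg·m·s⁻².
So N⁻¹ = kg⁻¹·m⁻¹·s².
Combining: Gy⁻¹·Wb⁻²·N⁻¹ = (m⁻²·s²) · (kg⁻²·m⁻⁴·s⁴·A²) · (kg⁻¹·m⁻¹·s²) = kg⁻³·m⁻⁷·s⁸·A².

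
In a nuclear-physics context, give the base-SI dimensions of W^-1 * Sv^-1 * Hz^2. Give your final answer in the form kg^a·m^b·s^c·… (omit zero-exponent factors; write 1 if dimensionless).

W = J/s (power = energy per time),
    = kg·m²·s⁻³.
So W⁻¹ = kg⁻¹·m⁻²·s³.
Sv = J/kg (equivalent dose = energy per mass),
    = m²·s⁻².
So Sv⁻¹ = m⁻²·s².
Hz = 1/s = s⁻¹ (frequency is cycles per second).
So Hz² = s⁻².
Combining: W⁻¹·Sv⁻¹·Hz² = (kg⁻¹·m⁻²·s³) · (m⁻²·s²) · s⁻² = kg⁻¹·m⁻⁴·s³.

kg⁻¹·m⁻⁴·s³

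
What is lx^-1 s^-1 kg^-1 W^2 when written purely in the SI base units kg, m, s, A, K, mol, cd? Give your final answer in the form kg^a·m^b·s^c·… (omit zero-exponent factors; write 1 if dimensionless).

lx = m⁻²·cd.
So lx⁻¹ = m²·cd⁻¹.
W = kg·m²·s⁻³.
So W² = kg²·m⁴·s⁻⁶.
Combining: lx⁻¹·s⁻¹·kg⁻¹·W² = (m²·cd⁻¹) · s⁻¹ · kg⁻¹ · (kg²·m⁴·s⁻⁶) = kg·m⁶·s⁻⁷·cd⁻¹.

kg·m⁶·s⁻⁷·cd⁻¹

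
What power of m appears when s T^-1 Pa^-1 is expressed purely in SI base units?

T = kg·s⁻²·A⁻¹.
So T⁻¹ = kg⁻¹·s²·A.
Pa = kg·m⁻¹·s⁻².
So Pa⁻¹ = kg⁻¹·m·s².
Combining: s·T⁻¹·Pa⁻¹ = s · (kg⁻¹·s²·A) · (kg⁻¹·m·s²) = kg⁻²·m·s⁵·A.
The exponent of m is 1.

1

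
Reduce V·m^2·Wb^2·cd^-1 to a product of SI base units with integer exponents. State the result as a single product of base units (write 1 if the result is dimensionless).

V = kg·m²·s⁻³·A⁻¹.
Wb = kg·m²·s⁻²·A⁻¹.
So Wb² = kg²·m⁴·s⁻⁴·A⁻².
Combining: V·m²·Wb²·cd⁻¹ = (kg·m²·s⁻³·A⁻¹) · m² · (kg²·m⁴·s⁻⁴·A⁻²) · cd⁻¹ = kg³·m⁸·s⁻⁷·A⁻³·cd⁻¹.

kg³·m⁸·s⁻⁷·A⁻³·cd⁻¹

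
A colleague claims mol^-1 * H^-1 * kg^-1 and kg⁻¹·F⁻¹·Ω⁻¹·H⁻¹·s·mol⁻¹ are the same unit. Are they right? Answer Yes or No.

Yes

Left side:
  H = Wb/A (inductance = flux per current),
      = kg·m²·s⁻²·A⁻².
  So H⁻¹ = kg⁻¹·m⁻²·s²·A².
  Combining: mol⁻¹·H⁻¹·kg⁻¹ = mol⁻¹ · (kg⁻¹·m⁻²·s²·A²) · kg⁻¹ = kg⁻²·m⁻²·s²·A²·mol⁻¹.
Right side:
  F = C/V (capacitance = charge per voltage),
      = A·s/(kg·m²·s⁻³·A⁻¹) (substituting C and V),
      = kg⁻¹·m⁻²·s⁴·A².
  So F⁻¹ = kg·m²·s⁻⁴·A⁻².
  Ω = V/A (resistance = voltage per current),
      = kg·m²·s⁻³·A⁻².
  So Ω⁻¹ = kg⁻¹·m⁻²·s³·A².
  H = Wb/A (inductance = flux per current),
      = kg·m²·s⁻²·A⁻².
  So H⁻¹ = kg⁻¹·m⁻²·s²·A².
  Combining: kg⁻¹·F⁻¹·Ω⁻¹·H⁻¹·s·mol⁻¹ = kg⁻¹ · (kg·m²·s⁻⁴·A⁻²) · (kg⁻¹·m⁻²·s³·A²) · (kg⁻¹·m⁻²·s²·A²) · s · mol⁻¹ = kg⁻²·m⁻²·s²·A²·mol⁻¹.
Both reduce to kg⁻²·m⁻²·s²·A²·mol⁻¹.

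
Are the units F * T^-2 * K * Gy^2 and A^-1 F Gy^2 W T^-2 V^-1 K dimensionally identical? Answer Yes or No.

Left side:
  F = C/V (capacitance = charge per voltage),
      = A·s/(kg·m²·s⁻³·A⁻¹) (substituting C and V),
      = kg⁻¹·m⁻²·s⁴·A².
  T = Wb/m² (flux density = flux per area),
      = kg·s⁻²·A⁻¹.
  So T⁻² = kg⁻²·s⁴·A².
  Gy = J/kg (absorbed dose = energy per mass),
      = m²·s⁻².
  So Gy² = m⁴·s⁻⁴.
  Combining: F·T⁻²·K·Gy² = (kg⁻¹·m⁻²·s⁴·A²) · (kg⁻²·s⁴·A²) · K · (m⁴·s⁻⁴) = kg⁻³·m²·s⁴·A⁴·K.
Right side:
  F = kg⁻¹·m⁻²·s⁴·A².
  Gy = m²·s⁻².
  So Gy² = m⁴·s⁻⁴.
  W = kg·m²·s⁻³.
  T = kg·s⁻²·A⁻¹.
  So T⁻² = kg⁻²·s⁴·A².
  V = kg·m²·s⁻³·A⁻¹.
  So V⁻¹ = kg⁻¹·m⁻²·s³·A.
  Combining: A⁻¹·F·Gy²·W·T⁻²·V⁻¹·K = A⁻¹ · (kg⁻¹·m⁻²·s⁴·A²) · (m⁴·s⁻⁴) · (kg·m²·s⁻³) · (kg⁻²·s⁴·A²) · (kg⁻¹·m⁻²·s³·A) · K = kg⁻³·m²·s⁴·A⁴·K.
Both reduce to kg⁻³·m²·s⁴·A⁴·K.

Yes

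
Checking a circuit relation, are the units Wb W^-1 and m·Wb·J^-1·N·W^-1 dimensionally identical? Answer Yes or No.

Yes

Left side:
  Wb = kg·m²·s⁻²·A⁻¹.
  W = kg·m²·s⁻³.
  So W⁻¹ = kg⁻¹·m⁻²·s³.
  Combining: Wb·W⁻¹ = (kg·m²·s⁻²·A⁻¹) · (kg⁻¹·m⁻²·s³) = s·A⁻¹.
Right side:
  Wb = V·s (flux: a volt is a weber per second),
      = kg·m²·s⁻²·A⁻¹.
  J = N·m (work = force × distance),
      = kg·m²·s⁻².
  So J⁻¹ = kg⁻¹·m⁻²·s².
  N = kg·m/s² = kg·m·s⁻² (force = mass × acceleration).
  W = J/s (power = energy per time),
      = kg·m²·s⁻³.
  So W⁻¹ = kg⁻¹·m⁻²·s³.
  Combining: m·Wb·J⁻¹·N·W⁻¹ = m · (kg·m²·s⁻²·A⁻¹) · (kg⁻¹·m⁻²·s²) · (kg·m·s⁻²) · (kg⁻¹·m⁻²·s³) = s·A⁻¹.
Both reduce to s·A⁻¹.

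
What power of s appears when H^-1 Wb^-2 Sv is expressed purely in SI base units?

H = Wb/A (inductance = flux per current),
    = kg·m²·s⁻²·A⁻².
So H⁻¹ = kg⁻¹·m⁻²·s²·A².
Wb = V·s (flux: a volt is a weber per second),
    = kg·m²·s⁻²·A⁻¹.
So Wb⁻² = kg⁻²·m⁻⁴·s⁴·A².
Sv = J/kg (equivalent dose = energy per mass),
    = m²·s⁻².
Combining: H⁻¹·Wb⁻²·Sv = (kg⁻¹·m⁻²·s²·A²) · (kg⁻²·m⁻⁴·s⁴·A²) · (m²·s⁻²) = kg⁻³·m⁻⁴·s⁴·A⁴.
The exponent of s is 4.

4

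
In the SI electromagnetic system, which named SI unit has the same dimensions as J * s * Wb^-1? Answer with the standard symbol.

C

J = kg·m²·s⁻².
Wb = kg·m²·s⁻²·A⁻¹.
So Wb⁻¹ = kg⁻¹·m⁻²·s²·A.
Combining: J·s·Wb⁻¹ = (kg·m²·s⁻²) · s · (kg⁻¹·m⁻²·s²·A) = s·A.
s·A is the base-SI form of the coulomb.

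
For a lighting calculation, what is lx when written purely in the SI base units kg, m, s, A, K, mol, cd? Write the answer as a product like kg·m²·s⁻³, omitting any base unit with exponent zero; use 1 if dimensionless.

lx = lm/m² (illuminance = luminous flux per area),
    = m⁻²·cd.

m⁻²·cd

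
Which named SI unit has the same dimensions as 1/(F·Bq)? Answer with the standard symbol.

Ω

F = kg⁻¹·m⁻²·s⁴·A².
So F⁻¹ = kg·m²·s⁻⁴·A⁻².
Bq = s⁻¹.
So Bq⁻¹ = s.
Combining: F⁻¹·Bq⁻¹ = (kg·m²·s⁻⁴·A⁻²) · s = kg·m²·s⁻³·A⁻².
kg·m²·s⁻³·A⁻² is the base-SI form of the ohm.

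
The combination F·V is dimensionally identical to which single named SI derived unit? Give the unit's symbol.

F = C/V (capacitance = charge per voltage),
    = A·s/(kg·m²·s⁻³·A⁻¹) (substituting C and V),
    = kg⁻¹·m⁻²·s⁴·A².
V = W/A (potential = power per current),
    = kg·m²·s⁻³·A⁻¹.
Combining: F·V = (kg⁻¹·m⁻²·s⁴·A²) · (kg·m²·s⁻³·A⁻¹) = s·A.
s·A is the base-SI form of the coulomb.

C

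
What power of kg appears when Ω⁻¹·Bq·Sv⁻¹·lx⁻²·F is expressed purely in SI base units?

-2

Ω = kg·m²·s⁻³·A⁻².
So Ω⁻¹ = kg⁻¹·m⁻²·s³·A².
Bq = s⁻¹.
Sv = m²·s⁻².
So Sv⁻¹ = m⁻²·s².
lx = m⁻²·cd.
So lx⁻² = m⁴·cd⁻².
F = kg⁻¹·m⁻²·s⁴·A².
Combining: Ω⁻¹·Bq·Sv⁻¹·lx⁻²·F = (kg⁻¹·m⁻²·s³·A²) · s⁻¹ · (m⁻²·s²) · (m⁴·cd⁻²) · (kg⁻¹·m⁻²·s⁴·A²) = kg⁻²·m⁻²·s⁸·A⁴·cd⁻².
The exponent of kg is -2.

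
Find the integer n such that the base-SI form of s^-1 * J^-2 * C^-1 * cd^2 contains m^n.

J = N·m (work = force × distance),
    = kg·m²·s⁻².
So J⁻² = kg⁻²·m⁻⁴·s⁴.
C = A·s = s·A (charge = current × time).
So C⁻¹ = s⁻¹·A⁻¹.
Combining: s⁻¹·J⁻²·C⁻¹·cd² = s⁻¹ · (kg⁻²·m⁻⁴·s⁴) · (s⁻¹·A⁻¹) · cd² = kg⁻²·m⁻⁴·s²·A⁻¹·cd².
The exponent of m is -4.

-4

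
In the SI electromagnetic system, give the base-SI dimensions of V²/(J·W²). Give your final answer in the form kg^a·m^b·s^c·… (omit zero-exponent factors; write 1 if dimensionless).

kg⁻¹·m⁻²·s²·A⁻²

V = W/A (potential = power per current),
    = kg·m²·s⁻³·A⁻¹.
So V² = kg²·m⁴·s⁻⁶·A⁻².
J = N·m (work = force × distance),
    = kg·m²·s⁻².
So J⁻¹ = kg⁻¹·m⁻²·s².
W = J/s (power = energy per time),
    = kg·m²·s⁻³.
So W⁻² = kg⁻²·m⁻⁴·s⁶.
Combining: V²·J⁻¹·W⁻² = (kg²·m⁴·s⁻⁶·A⁻²) · (kg⁻¹·m⁻²·s²) · (kg⁻²·m⁻⁴·s⁶) = kg⁻¹·m⁻²·s²·A⁻².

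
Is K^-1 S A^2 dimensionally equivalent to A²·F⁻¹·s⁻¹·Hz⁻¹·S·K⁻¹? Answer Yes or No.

Left side:
  S = 1/Ω (conductance is reciprocal resistance),
      = kg⁻¹·m⁻²·s³·A².
  Combining: K⁻¹·S·A² = K⁻¹ · (kg⁻¹·m⁻²·s³·A²) · A² = kg⁻¹·m⁻²·s³·A⁴·K⁻¹.
Right side:
  F = C/V (capacitance = charge per voltage),
      = A·s/(kg·m²·s⁻³·A⁻¹) (substituting C and V),
      = kg⁻¹·m⁻²·s⁴·A².
  So F⁻¹ = kg·m²·s⁻⁴·A⁻².
  Hz = 1/s = s⁻¹ (frequency is cycles per second).
  So Hz⁻¹ = s.
  S = 1/Ω (conductance is reciprocal resistance),
      = kg⁻¹·m⁻²·s³·A².
  Combining: A²·F⁻¹·s⁻¹·Hz⁻¹·S·K⁻¹ = A² · (kg·m²·s⁻⁴·A⁻²) · s⁻¹ · s · (kg⁻¹·m⁻²·s³·A²) · K⁻¹ = s⁻¹·A²·K⁻¹.
Left is kg⁻¹·m⁻²·s³·A⁴·K⁻¹; right is s⁻¹·A²·K⁻¹ — different.

No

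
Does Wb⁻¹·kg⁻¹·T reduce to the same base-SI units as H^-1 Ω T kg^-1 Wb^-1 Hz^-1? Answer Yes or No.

Left side:
  Wb = V·s (flux: a volt is a weber per second),
      = kg·m²·s⁻²·A⁻¹.
  So Wb⁻¹ = kg⁻¹·m⁻²·s²·A.
  T = Wb/m² (flux density = flux per area),
      = kg·s⁻²·A⁻¹.
  Combining: Wb⁻¹·kg⁻¹·T = (kg⁻¹·m⁻²·s²·A) · kg⁻¹ · (kg·s⁻²·A⁻¹) = kg⁻¹·m⁻².
Right side:
  H = kg·m²·s⁻²·A⁻².
  So H⁻¹ = kg⁻¹·m⁻²·s²·A².
  Ω = kg·m²·s⁻³·A⁻².
  T = kg·s⁻²·A⁻¹.
  Wb = kg·m²·s⁻²·A⁻¹.
  So Wb⁻¹ = kg⁻¹·m⁻²·s²·A.
  Hz = s⁻¹.
  So Hz⁻¹ = s.
  Combining: H⁻¹·Ω·T·kg⁻¹·Wb⁻¹·Hz⁻¹ = (kg⁻¹·m⁻²·s²·A²) · (kg·m²·s⁻³·A⁻²) · (kg·s⁻²·A⁻¹) · kg⁻¹ · (kg⁻¹·m⁻²·s²·A) · s = kg⁻¹·m⁻².
Both reduce to kg⁻¹·m⁻².

Yes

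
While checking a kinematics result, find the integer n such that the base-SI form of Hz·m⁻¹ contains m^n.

Hz = s⁻¹.
Combining: Hz·m⁻¹ = s⁻¹ · m⁻¹ = m⁻¹·s⁻¹.
The exponent of m is -1.

-1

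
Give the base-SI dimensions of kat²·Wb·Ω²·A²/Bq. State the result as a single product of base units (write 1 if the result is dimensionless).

kat = mol/s = s⁻¹·mol (catalytic activity).
So kat² = s⁻²·mol².
Wb = V·s (flux: a volt is a weber per second),
    = kg·m²·s⁻²·A⁻¹.
Ω = V/A (resistance = voltage per current),
    = kg·m²·s⁻³·A⁻².
So Ω² = kg²·m⁴·s⁻⁶·A⁻⁴.
Bq = 1/s = s⁻¹ (activity is decays per second).
So Bq⁻¹ = s.
Combining: kat²·Wb·Ω²·Bq⁻¹·A² = (s⁻²·mol²) · (kg·m²·s⁻²·A⁻¹) · (kg²·m⁴·s⁻⁶·A⁻⁴) · s · A² = kg³·m⁶·s⁻⁹·A⁻³·mol².

kg³·m⁶·s⁻⁹·A⁻³·mol²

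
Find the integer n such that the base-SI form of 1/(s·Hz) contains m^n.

Hz = s⁻¹.
So Hz⁻¹ = s.
Combining: s⁻¹·Hz⁻¹ = s⁻¹ · s = 1.
The exponent of m is 0.

0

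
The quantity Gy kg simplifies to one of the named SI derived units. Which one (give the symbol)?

Gy = J/kg (absorbed dose = energy per mass),
    = m²·s⁻².
Combining: Gy·kg = (m²·s⁻²) · kg = kg·m²·s⁻².
kg·m²·s⁻² is the base-SI form of the joule.

J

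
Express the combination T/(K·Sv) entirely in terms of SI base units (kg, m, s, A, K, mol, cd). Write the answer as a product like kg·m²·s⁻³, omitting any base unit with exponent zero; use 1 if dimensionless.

kg·m⁻²·A⁻¹·K⁻¹

T = kg·s⁻²·A⁻¹.
Sv = m²·s⁻².
So Sv⁻¹ = m⁻²·s².
Combining: K⁻¹·T·Sv⁻¹ = K⁻¹ · (kg·s⁻²·A⁻¹) · (m⁻²·s²) = kg·m⁻²·A⁻¹·K⁻¹.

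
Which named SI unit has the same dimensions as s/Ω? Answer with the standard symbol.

F

Ω = kg·m²·s⁻³·A⁻².
So Ω⁻¹ = kg⁻¹·m⁻²·s³·A².
Combining: s·Ω⁻¹ = s · (kg⁻¹·m⁻²·s³·A²) = kg⁻¹·m⁻²·s⁴·A².
kg⁻¹·m⁻²·s⁴·A² is the base-SI form of the farad.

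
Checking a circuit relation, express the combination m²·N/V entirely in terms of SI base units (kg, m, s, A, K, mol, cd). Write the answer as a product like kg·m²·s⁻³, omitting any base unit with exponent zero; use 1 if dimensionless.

V = W/A (potential = power per current),
    = kg·m²·s⁻³·A⁻¹.
So V⁻¹ = kg⁻¹·m⁻²·s³·A.
N = kg·m/s² = kg·m·s⁻² (force = mass × acceleration).
Combining: V⁻¹·m²·N = (kg⁻¹·m⁻²·s³·A) · m² · (kg·m·s⁻²) = m·s·A.

m·s·A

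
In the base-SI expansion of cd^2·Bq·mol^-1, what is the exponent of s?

Bq = s⁻¹.
Combining: cd²·Bq·mol⁻¹ = cd² · s⁻¹ · mol⁻¹ = s⁻¹·mol⁻¹·cd².
The exponent of s is -1.

-1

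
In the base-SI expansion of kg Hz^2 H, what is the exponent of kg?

2

Hz = s⁻¹.
So Hz² = s⁻².
H = kg·m²·s⁻²·A⁻².
Combining: kg·Hz²·H = kg · s⁻² · (kg·m²·s⁻²·A⁻²) = kg²·m²·s⁻⁴·A⁻².
The exponent of kg is 2.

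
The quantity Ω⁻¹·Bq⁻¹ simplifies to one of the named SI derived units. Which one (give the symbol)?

F

Ω = kg·m²·s⁻³·A⁻².
So Ω⁻¹ = kg⁻¹·m⁻²·s³·A².
Bq = s⁻¹.
So Bq⁻¹ = s.
Combining: Ω⁻¹·Bq⁻¹ = (kg⁻¹·m⁻²·s³·A²) · s = kg⁻¹·m⁻²·s⁴·A².
kg⁻¹·m⁻²·s⁴·A² is the base-SI form of the farad.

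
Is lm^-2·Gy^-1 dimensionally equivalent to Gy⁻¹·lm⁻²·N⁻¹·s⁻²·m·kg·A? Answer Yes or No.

No

Left side:
  lm = cd·sr = cd (luminous flux; sr is dimensionless).
  So lm⁻² = cd⁻².
  Gy = J/kg (absorbed dose = energy per mass),
      = m²·s⁻².
  So Gy⁻¹ = m⁻²·s².
  Combining: lm⁻²·Gy⁻¹ = cd⁻² · (m⁻²·s²) = m⁻²·s²·cd⁻².
Right side:
  Gy = J/kg (absorbed dose = energy per mass),
      = m²·s⁻².
  So Gy⁻¹ = m⁻²·s².
  lm = cd·sr = cd (luminous flux; sr is dimensionless).
  So lm⁻² = cd⁻².
  N = kg·m/s² = kg·m·s⁻² (force = mass × acceleration).
  So N⁻¹ = kg⁻¹·m⁻¹·s².
  Combining: Gy⁻¹·lm⁻²·N⁻¹·s⁻²·m·kg·A = (m⁻²·s²) · cd⁻² · (kg⁻¹·m⁻¹·s²) · s⁻² · m · kg · A = m⁻²·s²·A·cd⁻².
Left is m⁻²·s²·cd⁻²; right is m⁻²·s²·A·cd⁻² — different.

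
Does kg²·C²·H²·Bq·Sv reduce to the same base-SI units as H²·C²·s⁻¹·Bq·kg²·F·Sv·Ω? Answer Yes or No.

Yes

Left side:
  C = A·s = s·A (charge = current × time).
  So C² = s²·A².
  H = Wb/A (inductance = flux per current),
      = kg·m²·s⁻²·A⁻².
  So H² = kg²·m⁴·s⁻⁴·A⁻⁴.
  Bq = 1/s = s⁻¹ (activity is decays per second).
  Sv = J/kg (equivalent dose = energy per mass),
      = m²·s⁻².
  Combining: kg²·C²·H²·Bq·Sv = kg² · (s²·A²) · (kg²·m⁴·s⁻⁴·A⁻⁴) · s⁻¹ · (m²·s⁻²) = kg⁴·m⁶·s⁻⁵·A⁻².
Right side:
  H = kg·m²·s⁻²·A⁻².
  So H² = kg²·m⁴·s⁻⁴·A⁻⁴.
  C = s·A.
  So C² = s²·A².
  Bq = s⁻¹.
  F = kg⁻¹·m⁻²·s⁴·A².
  Sv = m²·s⁻².
  Ω = kg·m²·s⁻³·A⁻².
  Combining: H²·C²·s⁻¹·Bq·kg²·F·Sv·Ω = (kg²·m⁴·s⁻⁴·A⁻⁴) · (s²·A²) · s⁻¹ · s⁻¹ · kg² · (kg⁻¹·m⁻²·s⁴·A²) · (m²·s⁻²) · (kg·m²·s⁻³·A⁻²) = kg⁴·m⁶·s⁻⁵·A⁻².
Both reduce to kg⁴·m⁶·s⁻⁵·A⁻².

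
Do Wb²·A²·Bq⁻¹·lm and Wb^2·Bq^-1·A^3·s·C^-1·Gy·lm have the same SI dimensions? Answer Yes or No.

Left side:
  Wb = V·s (flux: a volt is a weber per second),
      = kg·m²·s⁻²·A⁻¹.
  So Wb² = kg²·m⁴·s⁻⁴·A⁻².
  Bq = 1/s = s⁻¹ (activity is decays per second).
  So Bq⁻¹ = s.
  lm = cd·sr = cd (luminous flux; sr is dimensionless).
  Combining: Wb²·A²·Bq⁻¹·lm = (kg²·m⁴·s⁻⁴·A⁻²) · A² · s · cd = kg²·m⁴·s⁻³·cd.
Right side:
  Wb = kg·m²·s⁻²·A⁻¹.
  So Wb² = kg²·m⁴·s⁻⁴·A⁻².
  Bq = s⁻¹.
  So Bq⁻¹ = s.
  C = s·A.
  So C⁻¹ = s⁻¹·A⁻¹.
  Gy = m²·s⁻².
  lm = cd.
  Combining: Wb²·Bq⁻¹·A³·s·C⁻¹·Gy·lm = (kg²·m⁴·s⁻⁴·A⁻²) · s · A³ · s · (s⁻¹·A⁻¹) · (m²·s⁻²) · cd = kg²·m⁶·s⁻⁵·cd.
Left is kg²·m⁴·s⁻³·cd; right is kg²·m⁶·s⁻⁵·cd — different.

No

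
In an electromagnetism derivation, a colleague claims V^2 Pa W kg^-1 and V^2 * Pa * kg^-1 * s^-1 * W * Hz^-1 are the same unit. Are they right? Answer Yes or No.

Left side:
  V = kg·m²·s⁻³·A⁻¹.
  So V² = kg²·m⁴·s⁻⁶·A⁻².
  Pa = kg·m⁻¹·s⁻².
  W = kg·m²·s⁻³.
  Combining: V²·Pa·W·kg⁻¹ = (kg²·m⁴·s⁻⁶·A⁻²) · (kg·m⁻¹·s⁻²) · (kg·m²·s⁻³) · kg⁻¹ = kg³·m⁵·s⁻¹¹·A⁻².
Right side:
  V = W/A (potential = power per current),
      = kg·m²·s⁻³·A⁻¹.
  So V² = kg²·m⁴·s⁻⁶·A⁻².
  Pa = N/m² (pressure = force per area),
      = kg·m⁻¹·s⁻².
  W = J/s (power = energy per time),
      = kg·m²·s⁻³.
  Hz = 1/s = s⁻¹ (frequency is cycles per second).
  So Hz⁻¹ = s.
  Combining: V²·Pa·kg⁻¹·s⁻¹·W·Hz⁻¹ = (kg²·m⁴·s⁻⁶·A⁻²) · (kg·m⁻¹·s⁻²) · kg⁻¹ · s⁻¹ · (kg·m²·s⁻³) · s = kg³·m⁵·s⁻¹¹·A⁻².
Both reduce to kg³·m⁵·s⁻¹¹·A⁻².

Yes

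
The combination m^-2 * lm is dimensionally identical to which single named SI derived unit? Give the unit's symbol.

lx

lm = cd·sr = cd (luminous flux; sr is dimensionless).
Combining: m⁻²·lm = m⁻² · cd = m⁻²·cd.
m⁻²·cd is the base-SI form of the lux.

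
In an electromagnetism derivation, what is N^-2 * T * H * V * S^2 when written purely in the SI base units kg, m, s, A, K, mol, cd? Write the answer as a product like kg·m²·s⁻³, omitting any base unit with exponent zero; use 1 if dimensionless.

N = kg·m·s⁻².
So N⁻² = kg⁻²·m⁻²·s⁴.
T = kg·s⁻²·A⁻¹.
H = kg·m²·s⁻²·A⁻².
V = kg·m²·s⁻³·A⁻¹.
S = kg⁻¹·m⁻²·s³·A².
So S² = kg⁻²·m⁻⁴·s⁶·A⁴.
Combining: N⁻²·T·H·V·S² = (kg⁻²·m⁻²·s⁴) · (kg·s⁻²·A⁻¹) · (kg·m²·s⁻²·A⁻²) · (kg·m²·s⁻³·A⁻¹) · (kg⁻²·m⁻⁴·s⁶·A⁴) = kg⁻¹·m⁻²·s³.

kg⁻¹·m⁻²·s³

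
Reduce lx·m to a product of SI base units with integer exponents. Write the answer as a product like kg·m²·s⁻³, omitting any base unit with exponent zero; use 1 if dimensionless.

m⁻¹·cd

lx = lm/m² (illuminance = luminous flux per area),
    = m⁻²·cd.
Combining: lx·m = (m⁻²·cd) · m = m⁻¹·cd.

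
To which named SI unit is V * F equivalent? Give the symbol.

V = kg·m²·s⁻³·A⁻¹.
F = kg⁻¹·m⁻²·s⁴·A².
Combining: V·F = (kg·m²·s⁻³·A⁻¹) · (kg⁻¹·m⁻²·s⁴·A²) = s·A.
s·A is the base-SI form of the coulomb.

C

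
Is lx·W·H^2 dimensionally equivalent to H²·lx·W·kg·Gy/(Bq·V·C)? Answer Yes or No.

No

Left side:
  lx = lm/m² (illuminance = luminous flux per area),
      = m⁻²·cd.
  W = J/s (power = energy per time),
      = kg·m²·s⁻³.
  H = Wb/A (inductance = flux per current),
      = kg·m²·s⁻²·A⁻².
  So H² = kg²·m⁴·s⁻⁴·A⁻⁴.
  Combining: lx·W·H² = (m⁻²·cd) · (kg·m²·s⁻³) · (kg²·m⁴·s⁻⁴·A⁻⁴) = kg³·m⁴·s⁻⁷·A⁻⁴·cd.
Right side:
  Bq = s⁻¹.
  So Bq⁻¹ = s.
  H = kg·m²·s⁻²·A⁻².
  So H² = kg²·m⁴·s⁻⁴·A⁻⁴.
  lx = m⁻²·cd.
  W = kg·m²·s⁻³.
  Gy = m²·s⁻².
  V = kg·m²·s⁻³·A⁻¹.
  So V⁻¹ = kg⁻¹·m⁻²·s³·A.
  C = s·A.
  So C⁻¹ = s⁻¹·A⁻¹.
  Combining: Bq⁻¹·H²·lx·W·kg·Gy·V⁻¹·C⁻¹ = s · (kg²·m⁴·s⁻⁴·A⁻⁴) · (m⁻²·cd) · (kg·m²·s⁻³) · kg · (m²·s⁻²) · (kg⁻¹·m⁻²·s³·A) · (s⁻¹·A⁻¹) = kg³·m⁴·s⁻⁶·A⁻⁴·cd.
Left is kg³·m⁴·s⁻⁷·A⁻⁴·cd; right is kg³·m⁴·s⁻⁶·A⁻⁴·cd — different.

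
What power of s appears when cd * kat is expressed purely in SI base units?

kat = mol/s = s⁻¹·mol (catalytic activity).
Combining: cd·kat = cd · (s⁻¹·mol) = s⁻¹·mol·cd.
The exponent of s is -1.

-1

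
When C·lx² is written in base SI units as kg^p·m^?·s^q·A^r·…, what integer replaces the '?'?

-4

C = A·s = s·A (charge = current × time).
lx = lm/m² (illuminance = luminous flux per area),
    = m⁻²·cd.
So lx² = m⁻⁴·cd².
Combining: C·lx² = (s·A) · (m⁻⁴·cd²) = m⁻⁴·s·A·cd².
The exponent of m is -4.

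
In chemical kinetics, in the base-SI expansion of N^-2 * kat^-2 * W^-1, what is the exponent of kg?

-3

N = kg·m·s⁻².
So N⁻² = kg⁻²·m⁻²·s⁴.
kat = s⁻¹·mol.
So kat⁻² = s²·mol⁻².
W = kg·m²·s⁻³.
So W⁻¹ = kg⁻¹·m⁻²·s³.
Combining: N⁻²·kat⁻²·W⁻¹ = (kg⁻²·m⁻²·s⁴) · (s²·mol⁻²) · (kg⁻¹·m⁻²·s³) = kg⁻³·m⁻⁴·s⁹·mol⁻².
The exponent of kg is -3.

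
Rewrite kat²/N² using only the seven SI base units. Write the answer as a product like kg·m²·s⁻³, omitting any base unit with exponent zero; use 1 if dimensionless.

kg⁻²·m⁻²·s²·mol²

kat = mol/s = s⁻¹·mol (catalytic activity).
So kat² = s⁻²·mol².
N = kg·m/s² = kg·m·s⁻² (force = mass × acceleration).
So N⁻² = kg⁻²·m⁻²·s⁴.
Combining: kat²·N⁻² = (s⁻²·mol²) · (kg⁻²·m⁻²·s⁴) = kg⁻²·m⁻²·s²·mol².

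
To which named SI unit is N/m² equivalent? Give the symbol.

Pa

N = kg·m/s² = kg·m·s⁻² (force = mass × acceleration).
Combining: N·m⁻² = (kg·m·s⁻²) · m⁻² = kg·m⁻¹·s⁻².
kg·m⁻¹·s⁻² is the base-SI form of the pascal.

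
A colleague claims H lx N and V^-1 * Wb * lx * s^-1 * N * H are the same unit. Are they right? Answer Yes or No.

Left side:
  H = Wb/A (inductance = flux per current),
      = kg·m²·s⁻²·A⁻².
  lx = lm/m² (illuminance = luminous flux per area),
      = m⁻²·cd.
  N = kg·m/s² = kg·m·s⁻² (force = mass × acceleration).
  Combining: H·lx·N = (kg·m²·s⁻²·A⁻²) · (m⁻²·cd) · (kg·m·s⁻²) = kg²·m·s⁻⁴·A⁻²·cd.
Right side:
  V = kg·m²·s⁻³·A⁻¹.
  So V⁻¹ = kg⁻¹·m⁻²·s³·A.
  Wb = kg·m²·s⁻²·A⁻¹.
  lx = m⁻²·cd.
  N = kg·m·s⁻².
  H = kg·m²·s⁻²·A⁻².
  Combining: V⁻¹·Wb·lx·s⁻¹·N·H = (kg⁻¹·m⁻²·s³·A) · (kg·m²·s⁻²·A⁻¹) · (m⁻²·cd) · s⁻¹ · (kg·m·s⁻²) · (kg·m²·s⁻²·A⁻²) = kg²·m·s⁻⁴·A⁻²·cd.
Both reduce to kg²·m·s⁻⁴·A⁻²·cd.

Yes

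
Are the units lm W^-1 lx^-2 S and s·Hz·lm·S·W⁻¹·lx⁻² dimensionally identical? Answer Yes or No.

Left side:
  lm = cd.
  W = kg·m²·s⁻³.
  So W⁻¹ = kg⁻¹·m⁻²·s³.
  lx = m⁻²·cd.
  So lx⁻² = m⁴·cd⁻².
  S = kg⁻¹·m⁻²·s³·A².
  Combining: lm·W⁻¹·lx⁻²·S = cd · (kg⁻¹·m⁻²·s³) · (m⁴·cd⁻²) · (kg⁻¹·m⁻²·s³·A²) = kg⁻²·s⁶·A²·cd⁻¹.
Right side:
  Hz = 1/s = s⁻¹ (frequency is cycles per second).
  lm = cd·sr = cd (luminous flux; sr is dimensionless).
  S = 1/Ω (conductance is reciprocal resistance),
      = kg⁻¹·m⁻²·s³·A².
  W = J/s (power = energy per time),
      = kg·m²·s⁻³.
  So W⁻¹ = kg⁻¹·m⁻²·s³.
  lx = lm/m² (illuminance = luminous flux per area),
      = m⁻²·cd.
  So lx⁻² = m⁴·cd⁻².
  Combining: s·Hz·lm·S·W⁻¹·lx⁻² = s · s⁻¹ · cd · (kg⁻¹·m⁻²·s³·A²) · (kg⁻¹·m⁻²·s³) · (m⁴·cd⁻²) = kg⁻²·s⁶·A²·cd⁻¹.
Both reduce to kg⁻²·s⁶·A²·cd⁻¹.

Yes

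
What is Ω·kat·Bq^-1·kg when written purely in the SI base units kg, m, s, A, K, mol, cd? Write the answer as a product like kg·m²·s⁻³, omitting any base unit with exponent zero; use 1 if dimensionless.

Ω = kg·m²·s⁻³·A⁻².
kat = s⁻¹·mol.
Bq = s⁻¹.
So Bq⁻¹ = s.
Combining: Ω·kat·Bq⁻¹·kg = (kg·m²·s⁻³·A⁻²) · (s⁻¹·mol) · s · kg = kg²·m²·s⁻³·A⁻²·mol.

kg²·m²·s⁻³·A⁻²·mol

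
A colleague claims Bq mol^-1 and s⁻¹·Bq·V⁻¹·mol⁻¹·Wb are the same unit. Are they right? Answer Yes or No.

Yes

Left side:
  Bq = 1/s = s⁻¹ (activity is decays per second).
  Combining: Bq·mol⁻¹ = s⁻¹ · mol⁻¹ = s⁻¹·mol⁻¹.
Right side:
  Bq = s⁻¹.
  V = kg·m²·s⁻³·A⁻¹.
  So V⁻¹ = kg⁻¹·m⁻²·s³·A.
  Wb = kg·m²·s⁻²·A⁻¹.
  Combining: s⁻¹·Bq·V⁻¹·mol⁻¹·Wb = s⁻¹ · s⁻¹ · (kg⁻¹·m⁻²·s³·A) · mol⁻¹ · (kg·m²·s⁻²·A⁻¹) = s⁻¹·mol⁻¹.
Both reduce to s⁻¹·mol⁻¹.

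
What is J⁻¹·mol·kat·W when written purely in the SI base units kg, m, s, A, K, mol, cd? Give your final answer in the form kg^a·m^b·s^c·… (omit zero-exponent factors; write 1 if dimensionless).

s⁻²·mol²

J = kg·m²·s⁻².
So J⁻¹ = kg⁻¹·m⁻²·s².
kat = s⁻¹·mol.
W = kg·m²·s⁻³.
Combining: J⁻¹·mol·kat·W = (kg⁻¹·m⁻²·s²) · mol · (s⁻¹·mol) · (kg·m²·s⁻³) = s⁻²·mol².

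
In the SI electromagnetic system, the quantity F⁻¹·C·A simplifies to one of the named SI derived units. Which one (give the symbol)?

F = C/V (capacitance = charge per voltage),
    = A·s/(kg·m²·s⁻³·A⁻¹) (substituting C and V),
    = kg⁻¹·m⁻²·s⁴·A².
So F⁻¹ = kg·m²·s⁻⁴·A⁻².
C = A·s = s·A (charge = current × time).
Combining: F⁻¹·C·A = (kg·m²·s⁻⁴·A⁻²) · (s·A) · A = kg·m²·s⁻³.
kg·m²·s⁻³ is the base-SI form of the watt.

W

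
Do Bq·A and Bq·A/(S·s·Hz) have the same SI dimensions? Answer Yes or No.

No

Left side:
  Bq = 1/s = s⁻¹ (activity is decays per second).
  Combining: Bq·A = s⁻¹ · A = s⁻¹·A.
Right side:
  Bq = 1/s = s⁻¹ (activity is decays per second).
  S = 1/Ω (conductance is reciprocal resistance),
      = kg⁻¹·m⁻²·s³·A².
  So S⁻¹ = kg·m²·s⁻³·A⁻².
  Hz = 1/s = s⁻¹ (frequency is cycles per second).
  So Hz⁻¹ = s.
  Combining: Bq·S⁻¹·s⁻¹·Hz⁻¹·A = s⁻¹ · (kg·m²·s⁻³·A⁻²) · s⁻¹ · s · A = kg·m²·s⁻⁴·A⁻¹.
Left is s⁻¹·A; right is kg·m²·s⁻⁴·A⁻¹ — different.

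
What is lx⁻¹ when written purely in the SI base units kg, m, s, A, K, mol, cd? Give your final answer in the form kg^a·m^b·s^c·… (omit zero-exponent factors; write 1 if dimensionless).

m²·cd⁻¹

lx = lm/m² (illuminance = luminous flux per area),
    = m⁻²·cd.
So lx⁻¹ = m²·cd⁻¹.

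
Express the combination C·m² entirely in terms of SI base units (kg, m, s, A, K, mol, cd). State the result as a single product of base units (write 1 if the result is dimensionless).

C = s·A.
Combining: C·m² = (s·A) · m² = m²·s·A.

m²·s·A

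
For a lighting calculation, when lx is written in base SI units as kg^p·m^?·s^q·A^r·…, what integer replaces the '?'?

lx = m⁻²·cd.
The exponent of m is -2.

-2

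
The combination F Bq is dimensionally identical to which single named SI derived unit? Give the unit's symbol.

S

F = kg⁻¹·m⁻²·s⁴·A².
Bq = s⁻¹.
Combining: F·Bq = (kg⁻¹·m⁻²·s⁴·A²) · s⁻¹ = kg⁻¹·m⁻²·s³·A².
kg⁻¹·m⁻²·s³·A² is the base-SI form of the siemens.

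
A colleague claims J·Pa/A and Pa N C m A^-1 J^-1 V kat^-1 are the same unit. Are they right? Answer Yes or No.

Left side:
  J = kg·m²·s⁻².
  Pa = kg·m⁻¹·s⁻².
  Combining: J·A⁻¹·Pa = (kg·m²·s⁻²) · A⁻¹ · (kg·m⁻¹·s⁻²) = kg²·m·s⁻⁴·A⁻¹.
Right side:
  Pa = kg·m⁻¹·s⁻².
  N = kg·m·s⁻².
  C = s·A.
  J = kg·m²·s⁻².
  So J⁻¹ = kg⁻¹·m⁻²·s².
  V = kg·m²·s⁻³·A⁻¹.
  kat = s⁻¹·mol.
  So kat⁻¹ = s·mol⁻¹.
  Combining: Pa·N·C·m·A⁻¹·J⁻¹·V·kat⁻¹ = (kg·m⁻¹·s⁻²) · (kg·m·s⁻²) · (s·A) · m · A⁻¹ · (kg⁻¹·m⁻²·s²) · (kg·m²·s⁻³·A⁻¹) · (s·mol⁻¹) = kg²·m·s⁻³·A⁻¹·mol⁻¹.
Left is kg²·m·s⁻⁴·A⁻¹; right is kg²·m·s⁻³·A⁻¹·mol⁻¹ — different.

No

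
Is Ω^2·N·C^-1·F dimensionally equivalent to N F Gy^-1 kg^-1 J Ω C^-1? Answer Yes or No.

Left side:
  Ω = kg·m²·s⁻³·A⁻².
  So Ω² = kg²·m⁴·s⁻⁶·A⁻⁴.
  N = kg·m·s⁻².
  C = s·A.
  So C⁻¹ = s⁻¹·A⁻¹.
  F = kg⁻¹·m⁻²·s⁴·A².
  Combining: Ω²·N·C⁻¹·F = (kg²·m⁴·s⁻⁶·A⁻⁴) · (kg·m·s⁻²) · (s⁻¹·A⁻¹) · (kg⁻¹·m⁻²·s⁴·A²) = kg²·m³·s⁻⁵·A⁻³.
Right side:
  N = kg·m/s² = kg·m·s⁻² (force = mass × acceleration).
  F = C/V (capacitance = charge per voltage),
      = A·s/(kg·m²·s⁻³·A⁻¹) (substituting C and V),
      = kg⁻¹·m⁻²·s⁴·A².
  Gy = J/kg (absorbed dose = energy per mass),
      = m²·s⁻².
  So Gy⁻¹ = m⁻²·s².
  J = N·m (work = force × distance),
      = kg·m²·s⁻².
  Ω = V/A (resistance = voltage per current),
      = kg·m²·s⁻³·A⁻².
  C = A·s = s·A (charge = current × time).
  So C⁻¹ = s⁻¹·A⁻¹.
  Combining: N·F·Gy⁻¹·kg⁻¹·J·Ω·C⁻¹ = (kg·m·s⁻²) · (kg⁻¹·m⁻²·s⁴·A²) · (m⁻²·s²) · kg⁻¹ · (kg·m²·s⁻²) · (kg·m²·s⁻³·A⁻²) · (s⁻¹·A⁻¹) = kg·m·s⁻²·A⁻¹.
Left is kg²·m³·s⁻⁵·A⁻³; right is kg·m·s⁻²·A⁻¹ — different.

No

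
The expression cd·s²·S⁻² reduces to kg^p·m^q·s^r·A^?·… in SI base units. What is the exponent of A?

-4

S = kg⁻¹·m⁻²·s³·A².
So S⁻² = kg²·m⁴·s⁻⁶·A⁻⁴.
Combining: cd·s²·S⁻² = cd · s² · (kg²·m⁴·s⁻⁶·A⁻⁴) = kg²·m⁴·s⁻⁴·A⁻⁴·cd.
The exponent of A is -4.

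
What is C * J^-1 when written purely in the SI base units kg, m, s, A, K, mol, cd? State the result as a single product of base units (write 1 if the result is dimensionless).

C = A·s = s·A (charge = current × time).
J = N·m (work = force × distance),
    = kg·m²·s⁻².
So J⁻¹ = kg⁻¹·m⁻²·s².
Combining: C·J⁻¹ = (s·A) · (kg⁻¹·m⁻²·s²) = kg⁻¹·m⁻²·s³·A.

kg⁻¹·m⁻²·s³·A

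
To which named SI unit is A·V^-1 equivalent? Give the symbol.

S

V = W/A (potential = power per current),
    = kg·m²·s⁻³·A⁻¹.
So V⁻¹ = kg⁻¹·m⁻²·s³·A.
Combining: A·V⁻¹ = A · (kg⁻¹·m⁻²·s³·A) = kg⁻¹·m⁻²·s³·A².
kg⁻¹·m⁻²·s³·A² is the base-SI form of the siemens.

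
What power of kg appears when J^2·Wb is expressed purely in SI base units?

3

J = N·m (work = force × distance),
    = kg·m²·s⁻².
So J² = kg²·m⁴·s⁻⁴.
Wb = V·s (flux: a volt is a weber per second),
    = kg·m²·s⁻²·A⁻¹.
Combining: J²·Wb = (kg²·m⁴·s⁻⁴) · (kg·m²·s⁻²·A⁻¹) = kg³·m⁶·s⁻⁶·A⁻¹.
The exponent of kg is 3.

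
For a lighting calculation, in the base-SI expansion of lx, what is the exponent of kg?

0

lx = m⁻²·cd.
The exponent of kg is 0.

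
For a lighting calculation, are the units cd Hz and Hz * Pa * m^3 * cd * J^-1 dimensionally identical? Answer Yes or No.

Left side:
  Hz = 1/s = s⁻¹ (frequency is cycles per second).
  Combining: cd·Hz = cd · s⁻¹ = s⁻¹·cd.
Right side:
  Hz = 1/s = s⁻¹ (frequency is cycles per second).
  Pa = N/m² (pressure = force per area),
      = kg·m⁻¹·s⁻².
  J = N·m (work = force × distance),
      = kg·m²·s⁻².
  So J⁻¹ = kg⁻¹·m⁻²·s².
  Combining: Hz·Pa·m³·cd·J⁻¹ = s⁻¹ · (kg·m⁻¹·s⁻²) · m³ · cd · (kg⁻¹·m⁻²·s²) = s⁻¹·cd.
Both reduce to s⁻¹·cd.

Yes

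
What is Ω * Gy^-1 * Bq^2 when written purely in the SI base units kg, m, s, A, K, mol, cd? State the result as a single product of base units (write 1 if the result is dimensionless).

kg·s⁻³·A⁻²

Ω = V/A (resistance = voltage per current),
    = kg·m²·s⁻³·A⁻².
Gy = J/kg (absorbed dose = energy per mass),
    = m²·s⁻².
So Gy⁻¹ = m⁻²·s².
Bq = 1/s = s⁻¹ (activity is decays per second).
So Bq² = s⁻².
Combining: Ω·Gy⁻¹·Bq² = (kg·m²·s⁻³·A⁻²) · (m⁻²·s²) · s⁻² = kg·s⁻³·A⁻².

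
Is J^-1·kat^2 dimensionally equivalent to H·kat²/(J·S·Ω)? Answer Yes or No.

No

Left side:
  J = kg·m²·s⁻².
  So J⁻¹ = kg⁻¹·m⁻²·s².
  kat = s⁻¹·mol.
  So kat² = s⁻²·mol².
  Combining: J⁻¹·kat² = (kg⁻¹·m⁻²·s²) · (s⁻²·mol²) = kg⁻¹·m⁻²·mol².
Right side:
  H = kg·m²·s⁻²·A⁻².
  J = kg·m²·s⁻².
  So J⁻¹ = kg⁻¹·m⁻²·s².
  S = kg⁻¹·m⁻²·s³·A².
  So S⁻¹ = kg·m²·s⁻³·A⁻².
  kat = s⁻¹·mol.
  So kat² = s⁻²·mol².
  Ω = kg·m²·s⁻³·A⁻².
  So Ω⁻¹ = kg⁻¹·m⁻²·s³·A².
  Combining: H·J⁻¹·S⁻¹·kat²·Ω⁻¹ = (kg·m²·s⁻²·A⁻²) · (kg⁻¹·m⁻²·s²) · (kg·m²·s⁻³·A⁻²) · (s⁻²·mol²) · (kg⁻¹·m⁻²·s³·A²) = s⁻²·A⁻²·mol².
Left is kg⁻¹·m⁻²·mol²; right is s⁻²·A⁻²·mol² — different.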